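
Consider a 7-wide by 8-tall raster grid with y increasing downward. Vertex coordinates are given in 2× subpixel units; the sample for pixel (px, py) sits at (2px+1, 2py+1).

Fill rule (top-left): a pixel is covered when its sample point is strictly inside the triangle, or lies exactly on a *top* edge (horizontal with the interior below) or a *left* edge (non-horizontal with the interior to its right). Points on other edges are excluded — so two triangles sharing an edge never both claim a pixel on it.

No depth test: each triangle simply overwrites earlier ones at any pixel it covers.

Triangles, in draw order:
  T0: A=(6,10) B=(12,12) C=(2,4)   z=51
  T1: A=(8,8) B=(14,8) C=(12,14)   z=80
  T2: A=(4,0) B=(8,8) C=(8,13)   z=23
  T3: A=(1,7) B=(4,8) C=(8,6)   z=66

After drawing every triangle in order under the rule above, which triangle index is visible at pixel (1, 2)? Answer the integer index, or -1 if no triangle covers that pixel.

T0:
  2·area = 28  (B↔C swapped to make it positive)
  edge (6, 10)→(2, 4): d=(-4,-6) top-left  bias=+0
  edge (2, 4)→(12, 12): d=(10,8) right/bottom  bias=-1
  edge (12, 12)→(6, 10): d=(-6,-2) top-left  bias=+0
    (1,2)@(3, 5): e=[2,2,24] → █
    (2,2)@(5, 5): e=[14,-14,28] → ·
    (1,3)@(3, 7): e=[-6,22,12] → ·
    (2,3)@(5, 7): e=[6,6,16] → █
    (3,3)@(7, 7): e=[18,-10,20] → ·
    (1,4)@(3, 9): e=[-14,42,0] → ·  [on edge]
    (2,4)@(5, 9): e=[-2,26,4] → ·
    (3,4)@(7, 9): e=[10,10,8] → █
    (4,4)@(9, 9): e=[22,-6,12] → ·
    (3,5)@(7, 11): e=[2,30,-4] → ·
    (4,5)@(9, 11): e=[14,14,0] → █  [on edge]
    (5,5)@(11, 11): e=[26,-2,4] → ·
  covered (4 px):
    · · · · · · ·
    · · · · · · ·
    · █ · · · · ·
    · · █ · · · ·
    · · · █ · · ·
    · · · · █ · ·
    · · · · · · ·
    · · · · · · ·
T1:
  2·area = 36
  edge (8, 8)→(14, 8): d=(6,0) top-left  bias=+0
  edge (14, 8)→(12, 14): d=(-2,6) right/bottom  bias=-1
  edge (12, 14)→(8, 8): d=(-4,-6) top-left  bias=+0
    (4,4)@(9, 9): e=[6,28,2] → █
    (5,4)@(11, 9): e=[6,16,14] → █
    (6,4)@(13, 9): e=[6,4,26] → █
    (4,5)@(9, 11): e=[18,24,-6] → ·
    (5,5)@(11, 11): e=[18,12,6] → █
    (6,5)@(13, 11): e=[18,0,18] → ·  [on edge]
    (5,6)@(11, 13): e=[30,8,-2] → ·
  covered (4 px):
    · · · · · · ·
    · · · · · · ·
    · · · · · · ·
    · · · · · · ·
    · · · · █ █ █
    · · · · · █ ·
    · · · · · · ·
    · · · · · · ·
T2:
  2·area = 20
  edge (4, 0)→(8, 8): d=(4,8) right/bottom  bias=-1
  edge (8, 8)→(8, 13): d=(0,5) right/bottom  bias=-1
  edge (8, 13)→(4, 0): d=(-4,-13) top-left  bias=+0
    (2,1)@(5, 3): e=[4,15,1] → █
    (3,1)@(7, 3): e=[-12,5,27] → ·
    (2,2)@(5, 5): e=[12,15,-7] → ·
    (3,3)@(7, 7): e=[4,5,11] → █
    (4,3)@(9, 7): e=[-12,-5,37] → ·
    (3,4)@(7, 9): e=[12,5,3] → █
    (4,4)@(9, 9): e=[-4,-5,29] → ·
    (3,5)@(7, 11): e=[20,5,-5] → ·
  covered (3 px):
    · · · · · · ·
    · · █ · · · ·
    · · · · · · ·
    · · · █ · · ·
    · · · █ · · ·
    · · · · · · ·
    · · · · · · ·
    · · · · · · ·
T3:
  2·area = 10  (B↔C swapped to make it positive)
  edge (1, 7)→(8, 6): d=(7,-1) top-left  bias=+0
  edge (8, 6)→(4, 8): d=(-4,2) right/bottom  bias=-1
  edge (4, 8)→(1, 7): d=(-3,-1) top-left  bias=+0
    (0,3)@(1, 7): e=[0,10,0] → █  [on edge]
    (1,3)@(3, 7): e=[2,6,2] → █
    (2,3)@(5, 7): e=[4,2,4] → █
    (3,3)@(7, 7): e=[6,-2,6] → ·
    (0,4)@(1, 9): e=[14,2,-6] → ·
    (1,4)@(3, 9): e=[16,-2,-4] → ·
    (2,4)@(5, 9): e=[18,-6,-2] → ·
    (3,4)@(7, 9): e=[20,-10,0] → ·  [on edge]
    (6,5)@(13, 11): e=[40,-30,0] → ·  [on edge]
  covered (3 px):
    · · · · · · ·
    · · · · · · ·
    · · · · · · ·
    █ █ █ · · · ·
    · · · · · · ·
    · · · · · · ·
    · · · · · · ·
    · · · · · · ·

Z-buffer (winner per pixel, '.' = empty):
  . . . . . . .
  . . 2 . . . .
  . 0 . . . . .
  3 3 3 2 . . .
  . . . 2 1 1 1
  . . . . 0 1 .
  . . . . . . .
  . . . . . . .

Result: 0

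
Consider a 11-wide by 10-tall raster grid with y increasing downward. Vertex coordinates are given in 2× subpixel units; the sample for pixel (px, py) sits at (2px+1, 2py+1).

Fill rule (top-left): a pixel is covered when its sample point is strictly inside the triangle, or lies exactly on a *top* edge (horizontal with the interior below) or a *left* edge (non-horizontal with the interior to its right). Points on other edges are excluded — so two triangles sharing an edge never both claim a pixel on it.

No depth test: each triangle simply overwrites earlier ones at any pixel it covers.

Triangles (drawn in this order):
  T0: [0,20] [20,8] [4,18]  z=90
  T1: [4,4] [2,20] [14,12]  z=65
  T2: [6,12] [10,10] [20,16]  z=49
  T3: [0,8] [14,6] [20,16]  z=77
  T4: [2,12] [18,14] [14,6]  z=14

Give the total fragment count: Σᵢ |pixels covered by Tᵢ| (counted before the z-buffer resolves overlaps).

T0:
  2·area = 8
  edge (0, 20)→(20, 8): d=(20,-12) top-left  bias=+0
  edge (20, 8)→(4, 18): d=(-16,10) right/bottom  bias=-1
  edge (4, 18)→(0, 20): d=(-4,2) right/bottom  bias=-1
    (7,5)@(15, 11): e=[0,2,6] → X  [on edge]
    (8,5)@(17, 11): e=[24,-18,2] → .
    (7,6)@(15, 13): e=[40,-30,-2] → .
    (2,8)@(5, 17): e=[0,6,2] → X  [on edge]
    (3,8)@(7, 17): e=[24,-14,-2] → .
    (2,9)@(5, 19): e=[40,-26,-6] → .
  covered (2 px):
    . . . . . . . . . . .
    . . . . . . . . . . .
    . . . . . . . . . . .
    . . . . . . . . . . .
    . . . . . . . . . . .
    . . . . . . . X . . .
    . . . . . . . . . . .
    . . . . . . . . . . .
    . . X . . . . . . . .
    . . . . . . . . . . .
T1:
  2·area = 176  (B↔C swapped to make it positive)
  edge (4, 4)→(14, 12): d=(10,8) right/bottom  bias=-1
  edge (14, 12)→(2, 20): d=(-12,8) right/bottom  bias=-1
  edge (2, 20)→(4, 4): d=(2,-16) top-left  bias=+0
    (2,2)@(5, 5): e=[2,156,18] → X
    (3,2)@(7, 5): e=[-14,140,50] → .
    (2,3)@(5, 7): e=[22,132,22] → X
    (3,3)@(7, 7): e=[6,116,54] → X
    (4,3)@(9, 7): e=[-10,100,86] → .
    (2,4)@(5, 9): e=[42,108,26] → X
    (4,4)@(9, 9): e=[10,76,90] → X
    (5,4)@(11, 9): e=[-6,60,122] → .
    (2,5)@(5, 11): e=[62,84,30] → X
    (5,5)@(11, 11): e=[14,36,126] → X
    (6,5)@(13, 11): e=[-2,20,158] → .
    (1,6)@(3, 13): e=[98,76,2] → X
  covered (22 px):
    . . . . . . . . . . .
    . . . . . . . . . . .
    . . X . . . . . . . .
    . . X X . . . . . . .
    . . X X X . . . . . .
    . . X X X X . . . . .
    . X X X X X . . . . .
    . X X X X . . . . . .
    . X X . . . . . . . .
    . X . . . . . . . . .
T2:
  2·area = 44
  edge (6, 12)→(10, 10): d=(4,-2) top-left  bias=+0
  edge (10, 10)→(20, 16): d=(10,6) right/bottom  bias=-1
  edge (20, 16)→(6, 12): d=(-14,-4) top-left  bias=+0
    (2,3)@(5, 7): e=[-22,0,66] → .  [on edge]
    (4,5)@(9, 11): e=[2,16,26] → X
    (5,5)@(11, 11): e=[6,4,34] → X
    (6,5)@(13, 11): e=[10,-8,42] → .
    (4,6)@(9, 13): e=[10,36,-2] → .
    (5,6)@(11, 13): e=[14,24,6] → X
    (6,6)@(13, 13): e=[18,12,14] → X
    (7,6)@(15, 13): e=[22,0,22] → .  [on edge]
    (5,7)@(11, 15): e=[22,44,-22] → .
    (6,7)@(13, 15): e=[26,32,-14] → .
    (8,7)@(17, 15): e=[34,8,2] → X
    (9,7)@(19, 15): e=[38,-4,10] → .
  covered (5 px):
    . . . . . . . . . . .
    . . . . . . . . . . .
    . . . . . . . . . . .
    . . . . . . . . . . .
    . . . . . . . . . . .
    . . . . X X . . . . .
    . . . . . X X . . . .
    . . . . . . . . X . .
    . . . . . . . . . . .
    . . . . . . . . . . .
T3:
  2·area = 152
  edge (0, 8)→(14, 6): d=(14,-2) top-left  bias=+0
  edge (14, 6)→(20, 16): d=(6,10) right/bottom  bias=-1
  edge (20, 16)→(0, 8): d=(-20,-8) top-left  bias=+0
    (5,0)@(11, 1): e=[-76,0,228] → .  [on edge]
    (10,2)@(21, 5): e=[0,-76,228] → .  [on edge]
    (3,3)@(7, 7): e=[0,76,76] → X  [on edge]
    (4,3)@(9, 7): e=[4,56,92] → X
    (5,3)@(11, 7): e=[8,36,108] → X
    (6,3)@(13, 7): e=[12,16,124] → X
    (7,3)@(15, 7): e=[16,-4,140] → .
    (1,4)@(3, 9): e=[20,128,4] → X
    (2,4)@(5, 9): e=[24,108,20] → X
    (7,4)@(15, 9): e=[44,8,100] → X
    (8,4)@(17, 9): e=[48,-12,116] → .
    (1,5)@(3, 11): e=[48,140,-36] → .
    (8,5)@(17, 11): e=[76,0,76] → .  [on edge]
  covered (19 px):
    . . . . . . . . . . .
    . . . . . . . . . . .
    . . . . . . . . . . .
    . . . X X X X . . . .
    . X X X X X X X . . .
    . . . . X X X X . . .
    . . . . . . X X X . .
    . . . . . . . . . X .
    . . . . . . . . . . .
    . . . . . . . . . . .
T4:
  2·area = 120  (B↔C swapped to make it positive)
  edge (2, 12)→(14, 6): d=(12,-6) top-left  bias=+0
  edge (14, 6)→(18, 14): d=(4,8) right/bottom  bias=-1
  edge (18, 14)→(2, 12): d=(-16,-2) top-left  bias=+0
    (6,3)@(13, 7): e=[6,12,102] → X
    (7,3)@(15, 7): e=[18,-4,106] → .
    (4,4)@(9, 9): e=[6,52,62] → X
    (5,4)@(11, 9): e=[18,36,66] → X
    (7,4)@(15, 9): e=[42,4,74] → X
    (8,4)@(17, 9): e=[54,-12,78] → .
    (2,5)@(5, 11): e=[6,92,22] → X
    (3,5)@(7, 11): e=[18,76,26] → X
    (8,5)@(17, 11): e=[78,-4,46] → .
    (2,6)@(5, 13): e=[30,100,-10] → .
    (3,6)@(7, 13): e=[42,84,-6] → .
    (4,6)@(9, 13): e=[54,68,-2] → .
  covered (15 px):
    . . . . . . . . . . .
    . . . . . . . . . . .
    . . . . . . . . . . .
    . . . . . . X . . . .
    . . . . X X X X . . .
    . . X X X X X X . . .
    . . . . . X X X X . .
    . . . . . . . . . . .
    . . . . . . . . . . .
    . . . . . . . . . . .

Answer: 63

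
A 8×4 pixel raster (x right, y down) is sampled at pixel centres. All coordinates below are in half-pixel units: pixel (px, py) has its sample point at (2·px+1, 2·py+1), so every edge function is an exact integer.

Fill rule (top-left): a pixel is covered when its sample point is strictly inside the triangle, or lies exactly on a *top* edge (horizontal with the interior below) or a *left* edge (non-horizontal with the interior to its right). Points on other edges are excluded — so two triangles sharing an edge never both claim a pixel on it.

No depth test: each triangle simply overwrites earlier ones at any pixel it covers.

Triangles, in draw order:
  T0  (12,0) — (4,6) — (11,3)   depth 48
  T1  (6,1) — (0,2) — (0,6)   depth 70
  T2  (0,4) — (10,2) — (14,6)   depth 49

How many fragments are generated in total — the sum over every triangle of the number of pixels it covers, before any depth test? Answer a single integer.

T0:
  2·area = 18  (B↔C swapped to make it positive)
  edge (12, 0)→(11, 3): d=(-1,3) right/bottom  bias=-1
  edge (11, 3)→(4, 6): d=(-7,3) right/bottom  bias=-1
  edge (4, 6)→(12, 0): d=(8,-6) top-left  bias=+0
    (5,0)@(11, 1): e=[2,14,2] → █
    (6,0)@(13, 1): e=[-4,8,14] → ·
    (4,1)@(9, 3): e=[6,6,6] → █
    (5,1)@(11, 3): e=[0,0,18] → ·  [on edge]
    (4,2)@(9, 5): e=[4,-8,22] → ·
  covered (2 px):
    · · · · · █ · ·
    · · · · █ · · ·
    · · · · · · · ·
    · · · · · · · ·
T1:
  2·area = 24  (B↔C swapped to make it positive)
  edge (6, 1)→(0, 6): d=(-6,5) right/bottom  bias=-1
  edge (0, 6)→(0, 2): d=(0,-4) top-left  bias=+0
  edge (0, 2)→(6, 1): d=(6,-1) top-left  bias=+0
    (0,1)@(1, 3): e=[13,4,7] → █
    (1,1)@(3, 3): e=[3,12,9] → █
    (2,1)@(5, 3): e=[-7,20,11] → ·
    (0,2)@(1, 5): e=[1,4,19] → █
    (1,2)@(3, 5): e=[-9,12,21] → ·
    (0,3)@(1, 7): e=[-11,4,31] → ·
  covered (3 px):
    · · · · · · · ·
    █ █ · · · · · ·
    █ · · · · · · ·
    · · · · · · · ·
T2:
  2·area = 48
  edge (0, 4)→(10, 2): d=(10,-2) top-left  bias=+0
  edge (10, 2)→(14, 6): d=(4,4) right/bottom  bias=-1
  edge (14, 6)→(0, 4): d=(-14,-2) top-left  bias=+0
    (4,0)@(9, 1): e=[-12,0,60] → ·  [on edge]
    (7,0)@(15, 1): e=[0,-24,72] → ·  [on edge]
    (2,1)@(5, 3): e=[0,24,24] → █  [on edge]
    (3,1)@(7, 3): e=[4,16,28] → █
    (4,1)@(9, 3): e=[8,8,32] → █
    (5,1)@(11, 3): e=[12,0,36] → ·  [on edge]
    (2,2)@(5, 5): e=[20,32,-4] → ·
    (3,2)@(7, 5): e=[24,24,0] → █  [on edge]
    (5,2)@(11, 5): e=[32,8,8] → █
    (6,2)@(13, 5): e=[36,0,12] → ·  [on edge]
    (3,3)@(7, 7): e=[44,32,-28] → ·
    (4,3)@(9, 7): e=[48,24,-24] → ·
    (7,3)@(15, 7): e=[60,0,-12] → ·  [on edge]
  covered (6 px):
    · · · · · · · ·
    · · █ █ █ · · ·
    · · · █ █ █ · ·
    · · · · · · · ·

Answer: 11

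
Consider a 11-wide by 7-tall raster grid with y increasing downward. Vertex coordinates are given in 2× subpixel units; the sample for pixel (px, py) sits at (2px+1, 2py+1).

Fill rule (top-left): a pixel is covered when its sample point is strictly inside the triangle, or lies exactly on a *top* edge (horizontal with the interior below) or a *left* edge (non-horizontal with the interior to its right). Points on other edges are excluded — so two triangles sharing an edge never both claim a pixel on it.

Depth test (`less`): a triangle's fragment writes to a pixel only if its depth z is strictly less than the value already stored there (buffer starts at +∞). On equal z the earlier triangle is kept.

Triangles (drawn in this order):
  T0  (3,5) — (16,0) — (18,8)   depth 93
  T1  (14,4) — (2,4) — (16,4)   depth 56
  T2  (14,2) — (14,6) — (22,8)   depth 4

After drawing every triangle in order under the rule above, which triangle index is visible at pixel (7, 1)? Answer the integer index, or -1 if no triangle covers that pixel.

T0:
  2·area = 114
  edge (3, 5)→(16, 0): d=(13,-5) top-left  bias=+0
  edge (16, 0)→(18, 8): d=(2,8) right/bottom  bias=-1
  edge (18, 8)→(3, 5): d=(-15,-3) top-left  bias=+0
    (7,0)@(15, 1): e=[8,10,96] → X
    (8,0)@(17, 1): e=[18,-6,102] → .
    (4,1)@(9, 3): e=[4,62,48] → X
    (5,1)@(11, 3): e=[14,46,54] → X
    (6,1)@(13, 3): e=[24,30,60] → X
    (8,1)@(17, 3): e=[44,-2,72] → .
    (1,2)@(3, 5): e=[0,114,0] → X  [on edge]
    (2,2)@(5, 5): e=[10,98,6] → X
    (3,2)@(7, 5): e=[20,82,12] → X
    (8,2)@(17, 5): e=[70,2,42] → X
    (9,2)@(19, 5): e=[80,-14,48] → .
    (1,3)@(3, 7): e=[26,118,-30] → .
    (6,3)@(13, 7): e=[76,38,0] → X  [on edge]
  covered (16 px):
    . . . . . . . X . . .
    . . . . X X X X . . .
    . X X X X X X X X . .
    . . . . . . X X X . .
    . . . . . . . . . . .
    . . . . . . . . . . .
    . . . . . . . . . . .
T1:
  degenerate (2·area = 0) — covers nothing
T2:
  2·area = 32  (B↔C swapped to make it positive)
  edge (14, 2)→(22, 8): d=(8,6) right/bottom  bias=-1
  edge (22, 8)→(14, 6): d=(-8,-2) top-left  bias=+0
  edge (14, 6)→(14, 2): d=(0,-4) top-left  bias=+0
    (7,1)@(15, 3): e=[2,26,4] → X
    (8,1)@(17, 3): e=[-10,30,12] → .
    (7,2)@(15, 5): e=[18,10,4] → X
    (8,2)@(17, 5): e=[6,14,12] → X
    (9,2)@(19, 5): e=[-6,18,20] → .
    (7,3)@(15, 7): e=[34,-6,4] → .
    (8,3)@(17, 7): e=[22,-2,12] → .
    (9,3)@(19, 7): e=[10,2,20] → X
    (10,3)@(21, 7): e=[-2,6,28] → .
    (9,4)@(19, 9): e=[26,-14,20] → .
  covered (4 px):
    . . . . . . . . . . .
    . . . . . . . X . . .
    . . . . . . . X X . .
    . . . . . . . . . X .
    . . . . . . . . . . .
    . . . . . . . . . . .
    . . . . . . . . . . .

Z-buffer (winner per pixel, '.' = empty):
  . . . . . . . 0 . . .
  . . . . 0 0 0 2 . . .
  . 0 0 0 0 0 0 2 2 . .
  . . . . . . 0 0 0 2 .
  . . . . . . . . . . .
  . . . . . . . . . . .
  . . . . . . . . . . .

Final: 2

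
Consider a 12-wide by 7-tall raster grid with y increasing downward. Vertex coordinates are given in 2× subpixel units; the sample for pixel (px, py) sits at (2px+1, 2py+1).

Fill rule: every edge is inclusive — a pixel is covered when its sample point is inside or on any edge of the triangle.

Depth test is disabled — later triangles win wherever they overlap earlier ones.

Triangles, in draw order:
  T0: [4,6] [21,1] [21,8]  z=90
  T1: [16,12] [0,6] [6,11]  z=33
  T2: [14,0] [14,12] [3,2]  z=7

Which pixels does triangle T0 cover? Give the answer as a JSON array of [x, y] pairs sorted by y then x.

T0:
  2·area = 119
  edge (4, 6)→(21, 1): d=(17,-5) inclusive
  edge (21, 1)→(21, 8): d=(0,7) inclusive
  edge (21, 8)→(4, 6): d=(-17,-2) inclusive
    (10,0)@(21, 1): e=[0,0,119] → █  [on edge]
    (11,0)@(23, 1): e=[10,-14,123] → ·
    (7,1)@(15, 3): e=[4,42,73] → █
    (8,1)@(17, 3): e=[14,28,77] → █
    (9,1)@(19, 3): e=[24,14,81] → █
    (10,1)@(21, 3): e=[34,0,85] → █  [on edge]
    (11,1)@(23, 3): e=[44,-14,89] → ·
    (4,2)@(9, 5): e=[8,84,27] → █
    (5,2)@(11, 5): e=[18,70,31] → █
    (6,2)@(13, 5): e=[28,56,35] → █
    (10,2)@(21, 5): e=[68,0,51] → █  [on edge]
    (11,2)@(23, 5): e=[78,-14,55] → ·
    (10,3)@(21, 7): e=[102,0,17] → █  [on edge]
    (10,4)@(21, 9): e=[136,0,-17] → ·  [on edge]
    (10,5)@(21, 11): e=[170,0,-51] → ·  [on edge]
    (10,6)@(21, 13): e=[204,0,-85] → ·  [on edge]
  covered (17 px):
    · · · · · · · · · · █ ·
    · · · · · · · █ █ █ █ ·
    · · · · █ █ █ █ █ █ █ ·
    · · · · · · █ █ █ █ █ ·
    · · · · · · · · · · · ·
    · · · · · · · · · · · ·
    · · · · · · · · · · · ·
T1:
  2·area = 44  (B↔C swapped to make it positive)
  edge (16, 12)→(6, 11): d=(-10,-1) inclusive
  edge (6, 11)→(0, 6): d=(-6,-5) inclusive
  edge (0, 6)→(16, 12): d=(16,6) inclusive
    (2,4)@(5, 9): e=[19,7,18] → █
    (3,4)@(7, 9): e=[21,17,6] → █
    (4,4)@(9, 9): e=[23,27,-6] → ·
    (2,5)@(5, 11): e=[-1,-5,50] → ·
    (3,5)@(7, 11): e=[1,5,38] → █
    (4,5)@(9, 11): e=[3,15,26] → █
    (5,5)@(11, 11): e=[5,25,14] → █
    (6,5)@(13, 11): e=[7,35,2] → █
    (7,5)@(15, 11): e=[9,45,-10] → ·
    (3,6)@(7, 13): e=[-19,-7,70] → ·
    (4,6)@(9, 13): e=[-17,3,58] → ·
    (5,6)@(11, 13): e=[-15,13,46] → ·
  covered (6 px):
    · · · · · · · · · · · ·
    · · · · · · · · · · · ·
    · · · · · · · · · · · ·
    · · · · · · · · · · · ·
    · · █ █ · · · · · · · ·
    · · · █ █ █ █ · · · · ·
    · · · · · · · · · · · ·
T2:
  2·area = 132
  edge (14, 0)→(14, 12): d=(0,12) inclusive
  edge (14, 12)→(3, 2): d=(-11,-10) inclusive
  edge (3, 2)→(14, 0): d=(11,-2) inclusive
    (4,0)@(9, 1): e=[60,71,1] → █
    (5,0)@(11, 1): e=[36,91,5] → █
    (6,0)@(13, 1): e=[12,111,9] → █
    (7,0)@(15, 1): e=[-12,131,13] → ·
    (2,1)@(5, 3): e=[108,9,15] → █
    (3,1)@(7, 3): e=[84,29,19] → █
    (7,1)@(15, 3): e=[-12,109,35] → ·
    (2,2)@(5, 5): e=[108,-13,37] → ·
    (3,2)@(7, 5): e=[84,7,41] → █
    (7,2)@(15, 5): e=[-12,87,57] → ·
    (3,3)@(7, 7): e=[84,-15,63] → ·
    (4,3)@(9, 7): e=[60,5,67] → █
  covered (18 px):
    · · · · █ █ █ · · · · ·
    · · █ █ █ █ █ · · · · ·
    · · · █ █ █ █ · · · · ·
    · · · · █ █ █ · · · · ·
    · · · · · █ █ · · · · ·
    · · · · · · █ · · · · ·
    · · · · · · · · · · · ·

Final: [[10,0],[7,1],[8,1],[9,1],[10,1],[4,2],[5,2],[6,2],[7,2],[8,2],[9,2],[10,2],[6,3],[7,3],[8,3],[9,3],[10,3]]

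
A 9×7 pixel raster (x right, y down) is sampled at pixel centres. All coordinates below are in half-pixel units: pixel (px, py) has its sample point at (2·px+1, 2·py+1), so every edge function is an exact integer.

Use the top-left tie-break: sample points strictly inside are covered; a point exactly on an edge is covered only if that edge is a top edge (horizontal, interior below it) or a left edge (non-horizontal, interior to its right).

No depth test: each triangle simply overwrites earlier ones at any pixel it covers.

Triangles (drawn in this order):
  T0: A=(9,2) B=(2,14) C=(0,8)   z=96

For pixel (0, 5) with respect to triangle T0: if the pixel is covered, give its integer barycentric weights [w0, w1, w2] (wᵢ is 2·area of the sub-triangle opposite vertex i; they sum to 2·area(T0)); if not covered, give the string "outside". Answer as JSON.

T0:
  2·area = 66
  edge (9, 2)→(2, 14): d=(-7,12) right/bottom  bias=-1
  edge (2, 14)→(0, 8): d=(-2,-6) top-left  bias=+0
  edge (0, 8)→(9, 2): d=(9,-6) top-left  bias=+0
    (2,2)@(5, 5): e=[27,36,3] → X
    (3,2)@(7, 5): e=[3,48,15] → X
    (4,2)@(9, 5): e=[-21,60,27] → .
    (1,3)@(3, 7): e=[37,20,9] → X
    (3,3)@(7, 7): e=[-11,44,33] → .
    (0,4)@(1, 9): e=[47,4,15] → X
    (2,4)@(5, 9): e=[-1,28,39] → .
    (0,5)@(1, 11): e=[33,0,33] → X  [on edge]
    (2,5)@(5, 11): e=[-15,24,57] → .
    (0,6)@(1, 13): e=[19,-4,51] → .
    (1,6)@(3, 13): e=[-5,8,63] → .
  covered (8 px):
    . . . . . . . . .
    . . . . . . . . .
    . . X X . . . . .
    . X X . . . . . .
    X X . . . . . . .
    X X . . . . . . .
    . . . . . . . . .

Final: [0,33,33]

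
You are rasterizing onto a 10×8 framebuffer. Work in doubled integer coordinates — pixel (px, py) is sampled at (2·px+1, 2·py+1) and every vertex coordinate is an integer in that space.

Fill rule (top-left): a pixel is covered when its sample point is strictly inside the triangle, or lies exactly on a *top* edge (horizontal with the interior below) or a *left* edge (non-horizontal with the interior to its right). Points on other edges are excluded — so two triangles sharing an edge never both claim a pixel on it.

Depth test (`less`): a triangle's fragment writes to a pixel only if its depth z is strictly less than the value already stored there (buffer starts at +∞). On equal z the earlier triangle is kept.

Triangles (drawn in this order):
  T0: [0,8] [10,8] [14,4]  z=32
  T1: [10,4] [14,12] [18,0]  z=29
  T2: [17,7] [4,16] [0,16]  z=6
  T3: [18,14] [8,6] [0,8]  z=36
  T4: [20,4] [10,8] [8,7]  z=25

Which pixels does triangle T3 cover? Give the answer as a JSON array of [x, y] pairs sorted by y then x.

T0:
  2·area = 40  (B↔C swapped to make it positive)
  edge (0, 8)→(14, 4): d=(14,-4) top-left  bias=+0
  edge (14, 4)→(10, 8): d=(-4,4) right/bottom  bias=-1
  edge (10, 8)→(0, 8): d=(-10,0) right/bottom  bias=-1
    (8,0)@(17, 1): e=[-30,0,70] → ·  [on edge]
    (7,1)@(15, 3): e=[-10,0,50] → ·  [on edge]
    (5,2)@(11, 5): e=[2,8,30] → █
    (6,2)@(13, 5): e=[10,0,30] → ·  [on edge]
    (2,3)@(5, 7): e=[6,24,10] → █
    (3,3)@(7, 7): e=[14,16,10] → █
    (4,3)@(9, 7): e=[22,8,10] → █
    (5,3)@(11, 7): e=[30,0,10] → ·  [on edge]
    (2,4)@(5, 9): e=[34,16,-10] → ·
    (3,4)@(7, 9): e=[42,8,-10] → ·
    (4,4)@(9, 9): e=[50,0,-10] → ·  [on edge]
    (3,5)@(7, 11): e=[70,0,-30] → ·  [on edge]
    (2,6)@(5, 13): e=[90,0,-50] → ·  [on edge]
    (1,7)@(3, 15): e=[110,0,-70] → ·  [on edge]
  covered (4 px):
    · · · · · · · · · ·
    · · · · · · · · · ·
    · · · · · █ · · · ·
    · · █ █ █ · · · · ·
    · · · · · · · · · ·
    · · · · · · · · · ·
    · · · · · · · · · ·
    · · · · · · · · · ·
T1:
  2·area = 80  (B↔C swapped to make it positive)
  edge (10, 4)→(18, 0): d=(8,-4) top-left  bias=+0
  edge (18, 0)→(14, 12): d=(-4,12) right/bottom  bias=-1
  edge (14, 12)→(10, 4): d=(-4,-8) top-left  bias=+0
    (8,0)@(17, 1): e=[4,8,68] → █
    (9,0)@(19, 1): e=[12,-16,84] → ·
    (6,1)@(13, 3): e=[4,48,28] → █
    (7,1)@(15, 3): e=[12,24,44] → █
    (8,1)@(17, 3): e=[20,0,60] → ·  [on edge]
    (5,2)@(11, 5): e=[12,64,4] → █
    (8,2)@(17, 5): e=[36,-8,52] → ·
    (5,3)@(11, 7): e=[28,56,-4] → ·
    (6,3)@(13, 7): e=[36,32,12] → █
    (8,3)@(17, 7): e=[52,-16,44] → ·
    (6,4)@(13, 9): e=[52,24,4] → █
    (7,4)@(15, 9): e=[60,0,20] → ·  [on edge]
    (6,7)@(13, 15): e=[100,0,-20] → ·  [on edge]
  covered (9 px):
    · · · · · · · · █ ·
    · · · · · · █ █ · ·
    · · · · · █ █ █ · ·
    · · · · · · █ █ · ·
    · · · · · · █ · · ·
    · · · · · · · · · ·
    · · · · · · · · · ·
    · · · · · · · · · ·
T2:
  2·area = 36
  edge (17, 7)→(4, 16): d=(-13,9) right/bottom  bias=-1
  edge (4, 16)→(0, 16): d=(-4,0) right/bottom  bias=-1
  edge (0, 16)→(17, 7): d=(17,-9) top-left  bias=+0
    (8,3)@(17, 7): e=[0,36,0] → ·  [on edge]
    (5,5)@(11, 11): e=[2,20,14] → █
    (6,5)@(13, 11): e=[-16,20,32] → ·
    (3,6)@(7, 13): e=[12,12,12] → █
    (4,6)@(9, 13): e=[-6,12,30] → ·
    (5,6)@(11, 13): e=[-24,12,48] → ·
    (1,7)@(3, 15): e=[22,4,10] → █
    (2,7)@(5, 15): e=[4,4,28] → █
    (3,7)@(7, 15): e=[-14,4,46] → ·
  covered (4 px):
    · · · · · · · · · ·
    · · · · · · · · · ·
    · · · · · · · · · ·
    · · · · · · · · · ·
    · · · · · · · · · ·
    · · · · · █ · · · ·
    · · · █ · · · · · ·
    · █ █ · · · · · · ·
T3:
  2·area = 84  (B↔C swapped to make it positive)
  edge (18, 14)→(0, 8): d=(-18,-6) top-left  bias=+0
  edge (0, 8)→(8, 6): d=(8,-2) top-left  bias=+0
  edge (8, 6)→(18, 14): d=(10,8) right/bottom  bias=-1
    (2,3)@(5, 7): e=[48,2,34] → █
    (3,3)@(7, 7): e=[60,6,18] → █
    (4,3)@(9, 7): e=[72,10,2] → █
    (5,3)@(11, 7): e=[84,14,-14] → ·
    (1,4)@(3, 9): e=[0,14,70] → █  [on edge]
    (5,4)@(11, 9): e=[48,30,6] → █
    (6,4)@(13, 9): e=[60,34,-10] → ·
    (1,5)@(3, 11): e=[-36,30,90] → ·
    (2,5)@(5, 11): e=[-24,34,74] → ·
    (3,5)@(7, 11): e=[-12,38,58] → ·
    (4,5)@(9, 11): e=[0,42,42] → █  [on edge]
    (6,5)@(13, 11): e=[24,50,10] → █
    (7,6)@(15, 13): e=[0,70,14] → █  [on edge]
  covered (12 px):
    · · · · · · · · · ·
    · · · · · · · · · ·
    · · · · · · · · · ·
    · · █ █ █ · · · · ·
    · █ █ █ █ █ · · · ·
    · · · · █ █ █ · · ·
    · · · · · · · █ · ·
    · · · · · · · · · ·
T4:
  2·area = 18
  edge (20, 4)→(10, 8): d=(-10,4) right/bottom  bias=-1
  edge (10, 8)→(8, 7): d=(-2,-1) top-left  bias=+0
  edge (8, 7)→(20, 4): d=(12,-3) top-left  bias=+0
    (8,2)@(17, 5): e=[2,13,3] → █
    (9,2)@(19, 5): e=[-6,15,9] → ·
    (4,3)@(9, 7): e=[14,1,3] → █
    (5,3)@(11, 7): e=[6,3,9] → █
    (6,3)@(13, 7): e=[-2,5,15] → ·
    (8,3)@(17, 7): e=[-18,9,27] → ·
    (4,4)@(9, 9): e=[-6,-3,27] → ·
    (5,4)@(11, 9): e=[-14,-1,33] → ·
  covered (3 px):
    · · · · · · · · · ·
    · · · · · · · · · ·
    · · · · · · · · █ ·
    · · · · █ █ · · · ·
    · · · · · · · · · ·
    · · · · · · · · · ·
    · · · · · · · · · ·
    · · · · · · · · · ·

Final: [[2,3],[3,3],[4,3],[1,4],[2,4],[3,4],[4,4],[5,4],[4,5],[5,5],[6,5],[7,6]]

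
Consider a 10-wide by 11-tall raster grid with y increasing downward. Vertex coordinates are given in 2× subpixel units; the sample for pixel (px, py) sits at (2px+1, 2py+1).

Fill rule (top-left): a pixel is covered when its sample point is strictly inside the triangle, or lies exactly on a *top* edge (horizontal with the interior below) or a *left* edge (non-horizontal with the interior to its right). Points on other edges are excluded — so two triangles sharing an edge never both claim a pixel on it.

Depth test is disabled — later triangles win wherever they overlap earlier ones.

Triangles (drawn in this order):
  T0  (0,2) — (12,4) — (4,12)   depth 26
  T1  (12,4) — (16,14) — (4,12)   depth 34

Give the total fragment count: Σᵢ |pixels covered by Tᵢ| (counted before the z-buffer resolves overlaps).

T0:
  2·area = 112
  edge (0, 2)→(12, 4): d=(12,2) right/bottom  bias=-1
  edge (12, 4)→(4, 12): d=(-8,8) right/bottom  bias=-1
  edge (4, 12)→(0, 2): d=(-4,-10) top-left  bias=+0
    (7,0)@(15, 1): e=[-42,0,154] → ·  [on edge]
    (0,1)@(1, 3): e=[10,96,6] → █
    (1,1)@(3, 3): e=[6,80,26] → █
    (2,1)@(5, 3): e=[2,64,46] → █
    (3,1)@(7, 3): e=[-2,48,66] → ·
    (6,1)@(13, 3): e=[-14,0,126] → ·  [on edge]
    (0,2)@(1, 5): e=[34,80,-2] → ·
    (1,2)@(3, 5): e=[30,64,18] → █
    (3,2)@(7, 5): e=[22,32,58] → █
    (4,2)@(9, 5): e=[18,16,78] → █
    (5,2)@(11, 5): e=[14,0,98] → ·  [on edge]
    (1,3)@(3, 7): e=[54,48,10] → █
    (4,3)@(9, 7): e=[42,0,70] → ·  [on edge]
    (3,4)@(7, 9): e=[70,0,42] → ·  [on edge]
    (2,5)@(5, 11): e=[98,0,14] → ·  [on edge]
    (1,6)@(3, 13): e=[126,0,-14] → ·  [on edge]
    (0,7)@(1, 15): e=[154,0,-42] → ·  [on edge]
  covered (12 px):
    · · · · · · · · · ·
    █ █ █ · · · · · · ·
    · █ █ █ █ · · · · ·
    · █ █ █ · · · · · ·
    · █ █ · · · · · · ·
    · · · · · · · · · ·
    · · · · · · · · · ·
    · · · · · · · · · ·
    · · · · · · · · · ·
    · · · · · · · · · ·
    · · · · · · · · · ·
T1:
  2·area = 112
  edge (12, 4)→(16, 14): d=(4,10) right/bottom  bias=-1
  edge (16, 14)→(4, 12): d=(-12,-2) top-left  bias=+0
  edge (4, 12)→(12, 4): d=(8,-8) top-left  bias=+0
    (7,0)@(15, 1): e=[-42,154,0] → ·  [on edge]
    (6,1)@(13, 3): e=[-14,126,0] → ·  [on edge]
    (5,2)@(11, 5): e=[14,98,0] → █  [on edge]
    (6,2)@(13, 5): e=[-6,102,16] → ·
    (4,3)@(9, 7): e=[42,70,0] → █  [on edge]
    (6,3)@(13, 7): e=[2,78,32] → █
    (7,3)@(15, 7): e=[-18,82,48] → ·
    (3,4)@(7, 9): e=[70,42,0] → █  [on edge]
    (7,4)@(15, 9): e=[-10,58,64] → ·
    (2,5)@(5, 11): e=[98,14,0] → █  [on edge]
    (7,5)@(15, 11): e=[-2,34,80] → ·
    (1,6)@(3, 13): e=[126,-14,0] → ·  [on edge]
    (0,7)@(1, 15): e=[154,-42,0] → ·  [on edge]
  covered (16 px):
    · · · · · · · · · ·
    · · · · · · · · · ·
    · · · · · █ · · · ·
    · · · · █ █ █ · · ·
    · · · █ █ █ █ · · ·
    · · █ █ █ █ █ · · ·
    · · · · · █ █ █ · ·
    · · · · · · · · · ·
    · · · · · · · · · ·
    · · · · · · · · · ·
    · · · · · · · · · ·

Final: 28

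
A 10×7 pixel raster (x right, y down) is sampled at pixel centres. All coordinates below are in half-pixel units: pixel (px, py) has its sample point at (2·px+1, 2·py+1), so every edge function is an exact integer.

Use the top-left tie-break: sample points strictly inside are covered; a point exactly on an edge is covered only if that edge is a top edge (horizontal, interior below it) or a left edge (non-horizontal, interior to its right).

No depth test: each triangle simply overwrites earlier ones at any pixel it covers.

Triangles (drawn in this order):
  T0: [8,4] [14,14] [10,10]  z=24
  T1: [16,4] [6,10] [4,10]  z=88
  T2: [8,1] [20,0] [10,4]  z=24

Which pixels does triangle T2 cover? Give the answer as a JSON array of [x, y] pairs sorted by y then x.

T0:
  2·area = 16
  edge (8, 4)→(14, 14): d=(6,10) right/bottom  bias=-1
  edge (14, 14)→(10, 10): d=(-4,-4) top-left  bias=+0
  edge (10, 10)→(8, 4): d=(-2,-6) top-left  bias=+0
    (0,0)@(1, 1): e=[52,0,-36] → .  [on edge]
    (3,0)@(7, 1): e=[-8,24,0] → .  [on edge]
    (1,1)@(3, 3): e=[44,0,-28] → .  [on edge]
    (2,2)@(5, 5): e=[36,0,-20] → .  [on edge]
    (3,3)@(7, 7): e=[28,0,-12] → .  [on edge]
    (4,3)@(9, 7): e=[8,8,0] → X  [on edge]
    (5,3)@(11, 7): e=[-12,16,12] → .
    (4,4)@(9, 9): e=[20,0,-4] → .  [on edge]
    (5,4)@(11, 9): e=[0,8,8] → .  [on edge]
    (5,5)@(11, 11): e=[12,0,4] → X  [on edge]
    (6,5)@(13, 11): e=[-8,8,16] → .
    (5,6)@(11, 13): e=[24,-8,0] → .  [on edge]
    (6,6)@(13, 13): e=[4,0,12] → X  [on edge]
  covered (3 px):
    . . . . . . . . . .
    . . . . . . . . . .
    . . . . . . . . . .
    . . . . X . . . . .
    . . . . . . . . . .
    . . . . . X . . . .
    . . . . . . X . . .
T1:
  2·area = 12
  edge (16, 4)→(6, 10): d=(-10,6) right/bottom  bias=-1
  edge (6, 10)→(4, 10): d=(-2,0) right/bottom  bias=-1
  edge (4, 10)→(16, 4): d=(12,-6) top-left  bias=+0
    (5,3)@(11, 7): e=[0,6,6] → .  [on edge]
    (3,4)@(7, 9): e=[4,2,6] → X
    (4,4)@(9, 9): e=[-8,2,18] → .
    (3,5)@(7, 11): e=[-16,-2,30] → .
    (0,6)@(1, 13): e=[0,-6,18] → .  [on edge]
  covered (1 px):
    . . . . . . . . . .
    . . . . . . . . . .
    . . . . . . . . . .
    . . . . . . . . . .
    . . . X . . . . . .
    . . . . . . . . . .
    . . . . . . . . . .
T2:
  2·area = 38
  edge (8, 1)→(20, 0): d=(12,-1) top-left  bias=+0
  edge (20, 0)→(10, 4): d=(-10,4) right/bottom  bias=-1
  edge (10, 4)→(8, 1): d=(-2,-3) top-left  bias=+0
    (4,0)@(9, 1): e=[1,34,3] → X
    (5,0)@(11, 1): e=[3,26,9] → X
    (6,0)@(13, 1): e=[5,18,15] → X
    (7,0)@(15, 1): e=[7,10,21] → X
    (8,0)@(17, 1): e=[9,2,27] → X
    (9,0)@(19, 1): e=[11,-6,33] → .
    (4,1)@(9, 3): e=[25,14,-1] → .
    (5,1)@(11, 3): e=[27,6,5] → X
    (6,1)@(13, 3): e=[29,-2,11] → .
    (7,1)@(15, 3): e=[31,-10,17] → .
    (8,1)@(17, 3): e=[33,-18,23] → .
    (5,2)@(11, 5): e=[51,-14,1] → .
  covered (6 px):
    . . . . X X X X X .
    . . . . . X . . . .
    . . . . . . . . . .
    . . . . . . . . . .
    . . . . . . . . . .
    . . . . . . . . . .
    . . . . . . . . . .

Answer: [[4,0],[5,0],[6,0],[7,0],[8,0],[5,1]]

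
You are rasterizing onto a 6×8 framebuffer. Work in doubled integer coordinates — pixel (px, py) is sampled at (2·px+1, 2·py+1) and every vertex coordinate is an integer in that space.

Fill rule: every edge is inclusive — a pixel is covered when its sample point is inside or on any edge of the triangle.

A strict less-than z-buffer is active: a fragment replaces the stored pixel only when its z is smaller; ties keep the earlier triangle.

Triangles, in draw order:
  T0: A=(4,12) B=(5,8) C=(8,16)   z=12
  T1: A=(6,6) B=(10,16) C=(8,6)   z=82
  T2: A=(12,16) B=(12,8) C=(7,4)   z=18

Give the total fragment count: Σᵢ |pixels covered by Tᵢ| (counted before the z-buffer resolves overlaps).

T0:
  2·area = 20
  edge (4, 12)→(5, 8): d=(1,-4) inclusive
  edge (5, 8)→(8, 16): d=(3,8) inclusive
  edge (8, 16)→(4, 12): d=(-4,-4) inclusive
    (0,4)@(1, 9): e=[-15,35,0] → ·  [on edge]
    (2,4)@(5, 9): e=[1,3,16] → #
    (3,4)@(7, 9): e=[9,-13,24] → ·
    (1,5)@(3, 11): e=[-5,25,0] → ·  [on edge]
    (2,5)@(5, 11): e=[3,9,8] → #
    (3,5)@(7, 11): e=[11,-7,16] → ·
    (2,6)@(5, 13): e=[5,15,0] → #  [on edge]
    (3,6)@(7, 13): e=[13,-1,8] → ·
    (2,7)@(5, 15): e=[7,21,-8] → ·
    (3,7)@(7, 15): e=[15,5,0] → #  [on edge]
    (4,7)@(9, 15): e=[23,-11,8] → ·
  covered (4 px):
    · · · · · ·
    · · · · · ·
    · · · · · ·
    · · · · · ·
    · · # · · ·
    · · # · · ·
    · · # · · ·
    · · · # · ·
T1:
  2·area = 20  (B↔C swapped to make it positive)
  edge (6, 6)→(8, 6): d=(2,0) inclusive
  edge (8, 6)→(10, 16): d=(2,10) inclusive
  edge (10, 16)→(6, 6): d=(-4,-10) inclusive
    (3,0)@(7, 1): e=[-10,0,30] → ·  [on edge]
    (3,3)@(7, 7): e=[2,12,6] → #
    (4,3)@(9, 7): e=[2,-8,26] → ·
    (3,4)@(7, 9): e=[6,16,-2] → ·
    (4,5)@(9, 11): e=[10,0,10] → #  [on edge]
    (5,5)@(11, 11): e=[10,-20,30] → ·
    (4,6)@(9, 13): e=[14,4,2] → #
    (5,6)@(11, 13): e=[14,-16,22] → ·
    (4,7)@(9, 15): e=[18,8,-6] → ·
  covered (3 px):
    · · · · · ·
    · · · · · ·
    · · · · · ·
    · · · # · ·
    · · · · · ·
    · · · · # ·
    · · · · # ·
    · · · · · ·
T2:
  2·area = 40  (B↔C swapped to make it positive)
  edge (12, 16)→(7, 4): d=(-5,-12) inclusive
  edge (7, 4)→(12, 8): d=(5,4) inclusive
  edge (12, 8)→(12, 16): d=(0,8) inclusive
    (4,3)@(9, 7): e=[9,7,24] → #
    (5,3)@(11, 7): e=[33,-1,8] → ·
    (4,4)@(9, 9): e=[-1,17,24] → ·
    (5,4)@(11, 9): e=[23,9,8] → #
    (5,5)@(11, 11): e=[13,19,8] → #
    (5,6)@(11, 13): e=[3,29,8] → #
    (5,7)@(11, 15): e=[-7,39,8] → ·
  covered (4 px):
    · · · · · ·
    · · · · · ·
    · · · · · ·
    · · · · # ·
    · · · · · #
    · · · · · #
    · · · · · #
    · · · · · ·

Answer: 11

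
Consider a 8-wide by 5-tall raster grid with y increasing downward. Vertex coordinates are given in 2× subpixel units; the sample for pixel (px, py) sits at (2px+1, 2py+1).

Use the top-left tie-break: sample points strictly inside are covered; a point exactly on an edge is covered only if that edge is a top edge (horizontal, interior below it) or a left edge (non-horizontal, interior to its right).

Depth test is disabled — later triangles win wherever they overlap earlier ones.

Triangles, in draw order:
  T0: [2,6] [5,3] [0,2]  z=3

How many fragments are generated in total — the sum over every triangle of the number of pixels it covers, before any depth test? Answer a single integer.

T0:
  2·area = 18  (B↔C swapped to make it positive)
  edge (2, 6)→(0, 2): d=(-2,-4) top-left  bias=+0
  edge (0, 2)→(5, 3): d=(5,1) right/bottom  bias=-1
  edge (5, 3)→(2, 6): d=(-3,3) right/bottom  bias=-1
    (3,0)@(7, 1): e=[30,-12,0] → ·  [on edge]
    (0,1)@(1, 3): e=[2,4,12] → #
    (1,1)@(3, 3): e=[10,2,6] → #
    (2,1)@(5, 3): e=[18,0,0] → ·  [on edge]
    (0,2)@(1, 5): e=[-2,14,6] → ·
    (1,2)@(3, 5): e=[6,12,0] → ·  [on edge]
    (7,2)@(15, 5): e=[54,0,-36] → ·  [on edge]
    (0,3)@(1, 7): e=[-6,24,0] → ·  [on edge]
  covered (2 px):
    · · · · · · · ·
    # # · · · · · ·
    · · · · · · · ·
    · · · · · · · ·
    · · · · · · · ·

Result: 2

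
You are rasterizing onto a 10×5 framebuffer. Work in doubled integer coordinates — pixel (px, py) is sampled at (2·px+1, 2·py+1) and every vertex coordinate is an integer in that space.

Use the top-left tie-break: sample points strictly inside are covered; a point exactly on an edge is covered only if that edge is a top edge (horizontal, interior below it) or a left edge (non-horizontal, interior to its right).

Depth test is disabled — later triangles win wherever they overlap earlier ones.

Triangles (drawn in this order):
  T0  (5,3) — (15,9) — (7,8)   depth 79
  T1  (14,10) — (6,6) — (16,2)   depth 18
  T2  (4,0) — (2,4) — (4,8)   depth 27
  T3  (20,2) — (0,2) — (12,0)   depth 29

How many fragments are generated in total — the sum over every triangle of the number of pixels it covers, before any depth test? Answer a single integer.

T0:
  2·area = 38
  edge (5, 3)→(15, 9): d=(10,6) right/bottom  bias=-1
  edge (15, 9)→(7, 8): d=(-8,-1) top-left  bias=+0
  edge (7, 8)→(5, 3): d=(-2,-5) top-left  bias=+0
    (2,1)@(5, 3): e=[0,38,0] → ·  [on edge]
    (3,2)@(7, 5): e=[8,24,6] → █
    (4,2)@(9, 5): e=[-4,26,16] → ·
    (3,3)@(7, 7): e=[28,8,2] → █
    (4,3)@(9, 7): e=[16,10,12] → █
    (5,3)@(11, 7): e=[4,12,22] → █
    (6,3)@(13, 7): e=[-8,14,32] → ·
    (3,4)@(7, 9): e=[48,-8,-2] → ·
    (4,4)@(9, 9): e=[36,-6,8] → ·
    (5,4)@(11, 9): e=[24,-4,18] → ·
    (7,4)@(15, 9): e=[0,0,38] → ·  [on edge]
  covered (4 px):
    · · · · · · · · · ·
    · · · · · · · · · ·
    · · · █ · · · · · ·
    · · · █ █ █ · · · ·
    · · · · · · · · · ·
T1:
  2·area = 72
  edge (14, 10)→(6, 6): d=(-8,-4) top-left  bias=+0
  edge (6, 6)→(16, 2): d=(10,-4) top-left  bias=+0
  edge (16, 2)→(14, 10): d=(-2,8) right/bottom  bias=-1
    (7,1)@(15, 3): e=[60,6,6] → █
    (8,1)@(17, 3): e=[68,14,-10] → ·
    (4,2)@(9, 5): e=[20,2,50] → █
    (5,2)@(11, 5): e=[28,10,34] → █
    (6,2)@(13, 5): e=[36,18,18] → █
    (8,2)@(17, 5): e=[52,34,-14] → ·
    (4,3)@(9, 7): e=[4,22,46] → █
    (7,3)@(15, 7): e=[28,46,-2] → ·
    (4,4)@(9, 9): e=[-12,42,42] → ·
    (5,4)@(11, 9): e=[-4,50,26] → ·
    (6,4)@(13, 9): e=[4,58,10] → █
    (7,4)@(15, 9): e=[12,66,-6] → ·
  covered (9 px):
    · · · · · · · · · ·
    · · · · · · · █ · ·
    · · · · █ █ █ █ · ·
    · · · · █ █ █ · · ·
    · · · · · · █ · · ·
T2:
  2·area = 16  (B↔C swapped to make it positive)
  edge (4, 0)→(4, 8): d=(0,8) right/bottom  bias=-1
  edge (4, 8)→(2, 4): d=(-2,-4) top-left  bias=+0
  edge (2, 4)→(4, 0): d=(2,-4) top-left  bias=+0
    (1,1)@(3, 3): e=[8,6,2] → █
    (2,1)@(5, 3): e=[-8,14,10] → ·
    (1,2)@(3, 5): e=[8,2,6] → █
    (2,2)@(5, 5): e=[-8,10,14] → ·
    (1,3)@(3, 7): e=[8,-2,10] → ·
  covered (2 px):
    · · · · · · · · · ·
    · █ · · · · · · · ·
    · █ · · · · · · · ·
    · · · · · · · · · ·
    · · · · · · · · · ·
T3:
  2·area = 40
  edge (20, 2)→(0, 2): d=(-20,0) right/bottom  bias=-1
  edge (0, 2)→(12, 0): d=(12,-2) top-left  bias=+0
  edge (12, 0)→(20, 2): d=(8,2) right/bottom  bias=-1
    (3,0)@(7, 1): e=[20,2,18] → █
    (4,0)@(9, 1): e=[20,6,14] → █
    (5,0)@(11, 1): e=[20,10,10] → █
    (6,0)@(13, 1): e=[20,14,6] → █
    (7,0)@(15, 1): e=[20,18,2] → █
    (8,0)@(17, 1): e=[20,22,-2] → ·
    (3,1)@(7, 3): e=[-20,26,34] → ·
    (4,1)@(9, 3): e=[-20,30,30] → ·
    (5,1)@(11, 3): e=[-20,34,26] → ·
    (6,1)@(13, 3): e=[-20,38,22] → ·
    (7,1)@(15, 3): e=[-20,42,18] → ·
  covered (5 px):
    · · · █ █ █ █ █ · ·
    · · · · · · · · · ·
    · · · · · · · · · ·
    · · · · · · · · · ·
    · · · · · · · · · ·

Answer: 20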